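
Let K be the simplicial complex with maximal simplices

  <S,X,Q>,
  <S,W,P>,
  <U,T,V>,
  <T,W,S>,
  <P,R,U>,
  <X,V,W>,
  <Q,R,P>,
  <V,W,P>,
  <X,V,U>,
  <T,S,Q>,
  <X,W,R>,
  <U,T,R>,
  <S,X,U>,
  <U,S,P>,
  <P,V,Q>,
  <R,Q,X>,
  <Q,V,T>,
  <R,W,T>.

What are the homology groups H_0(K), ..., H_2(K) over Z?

H_0 ≅ Z,  H_1 ≅ Z^2,  H_2 ≅ Z.

K has 9 vertices, 27 edges, 18 triangles.
rank ∂_0 = 0, rank ∂_1 = 8 ⇒ b_0 = 9 − 0 − 8 = 1; all invariant factors of ∂_1 are 1 so no torsion. So H_0 ≅ Z.
rank ∂_1 = 8, rank ∂_2 = 17 ⇒ b_1 = 27 − 8 − 17 = 2; all invariant factors of ∂_2 are 1 so no torsion. So H_1 ≅ Z^2.
rank ∂_2 = 17, rank ∂_3 = 0 ⇒ b_2 = 18 − 17 − 0 = 1. So H_2 ≅ Z.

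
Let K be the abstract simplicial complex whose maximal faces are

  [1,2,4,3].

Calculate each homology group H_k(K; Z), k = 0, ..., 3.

H_0 = Z,  H_1 = 0,  H_2 = 0,  H_3 = 0.

Take the total order 1 < 2 < 3 < 4 on the vertex set. Then K (dimension 3) consists of the simplices:

  0-simplices (4): [1], [2], [3], [4]
  1-simplices (6): [1,2], [1,3], [1,4], [2,3], [2,4], [3,4]
  2-simplices (4): [1,2,3], [1,2,4], [1,3,4], [2,3,4]
  3-simplices (1): [1,2,3,4]

so the chain groups are C_0 ≅ Z^4, C_1 ≅ Z^6, C_2 ≅ Z^4, C_3 ≅ Z^1.

Boundary ∂_1: C_1 → C_0 maps an edge to its endpoints' difference, ∂[p,q] = q − p.
The resulting 4×6 matrix has rank 3, and its Smith normal form has invariant factors (1,1,1).

The boundary map ∂_2: C_2 → C_1 acts by ∂[p,q,r] = [q,r] − [p,r] + [p,q]. For instance
  ∂[1,2,4] = [2,4] − [1,4] + [1,2],
  ∂[1,2,3] = [2,3] − [1,3] + [1,2].
The 6×4 boundary matrix has rank 3 and Smith normal form diag(1,1,1).

Boundary ∂_3: C_3 → C_2 sends each 3-simplex σ to the alternating sum Σ_i (−1)^i (σ with its i-th vertex removed). For instance
  ∂[1,2,3,4] = [2,3,4] − [1,3,4] + [1,2,4] − [1,2,3].
The resulting 4×1 matrix has rank 1, and its Smith normal form has invariant factors (1).

Now H_k = ker ∂_k / im ∂_{k+1}, so:

  H_0: rank C_0 − rank ∂_1 = 4 − 3 = 1, and the invariant factors of ∂_1 are all 1, so H_0 ≅ Z.
  H_1: rank ker ∂_1 − rank ∂_2 = (6 − 3) − 3 = 0, and the invariant factors of ∂_2 are all 1, so H_1 ≅ 0.
  H_2: rank ker ∂_2 − rank ∂_3 = (4 − 3) − 1 = 0, and the invariant factors of ∂_3 are all 1, so H_2 ≅ 0.
  H_3: rank ker ∂_3 − rank ∂_4 = (1 − 1) − 0 = 0, and there is no ∂_4, so H_3 ≅ 0.

As a check, the Euler characteristic is 4 − 6 + 4 − 1 = 1, which agrees with 1 − 0 + 0 − 0 = 1.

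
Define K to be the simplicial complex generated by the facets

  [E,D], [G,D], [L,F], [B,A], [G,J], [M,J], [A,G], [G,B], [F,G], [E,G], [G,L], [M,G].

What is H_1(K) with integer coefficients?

H_1 = Z^4.

Fix the vertex order A < B < D < E < F < G < J < L < M and write every simplex with vertices in increasing order. Then dim K = 1 and the simplices of K are:

  0-simplices (9): A, B, D, E, F, G, J, L, M
  1-simplices (12): AB, AG, BG, DE, DG, EG, FG, FL, GJ, GL, GM, JM

Hence C_0 ≅ Z^9, C_1 ≅ Z^12.

The boundary map ∂_1: C_1 → C_0 sends each edge [p,q] (with p < q) to q − p. For instance
  ∂BG = G − B.
This gives a 9×12 integer matrix of rank 8; reducing to Smith normal form yields diagonal entries (1,1,1,1,1,1,1,1).

Computing H_k = (kernel of ∂_k) / (image of ∂_{k+1}):

  H_1: rank ker ∂_1 − rank ∂_2 = (12 − 8) − 0 = 4, and there is no ∂_2, so H_1 = Z^4.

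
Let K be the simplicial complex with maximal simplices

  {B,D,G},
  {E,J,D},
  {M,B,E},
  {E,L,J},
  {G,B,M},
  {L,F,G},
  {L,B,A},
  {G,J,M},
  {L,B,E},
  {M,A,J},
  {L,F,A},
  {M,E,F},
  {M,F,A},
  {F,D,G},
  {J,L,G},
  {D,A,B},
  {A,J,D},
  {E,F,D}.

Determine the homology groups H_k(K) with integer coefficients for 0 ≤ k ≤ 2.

H_0 = Z,  H_1 = Z^2,  H_2 = Z.

K has 9 vertices, 27 edges, 18 triangles.
rank ∂_0 = 0, rank ∂_1 = 8 ⇒ b_0 = 9 − 0 − 8 = 1; all invariant factors of ∂_1 are 1 so no torsion. So H_0 ≅ Z.
rank ∂_1 = 8, rank ∂_2 = 17 ⇒ b_1 = 27 − 8 − 17 = 2; all invariant factors of ∂_2 are 1 so no torsion. So H_1 ≅ Z^2.
rank ∂_2 = 17, rank ∂_3 = 0 ⇒ b_2 = 18 − 17 − 0 = 1. So H_2 ≅ Z.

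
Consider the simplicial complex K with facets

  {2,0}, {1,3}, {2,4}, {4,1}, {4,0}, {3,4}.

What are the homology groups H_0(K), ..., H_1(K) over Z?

H_0 ≅ Z,  H_1 ≅ Z^2.

We work with the vertex ordering 0 < 1 < 2 < 3 < 4. The simplices of K, each written with vertices in increasing order, are:

  0-simplices (5): [0], [1], [2], [3], [4]
  1-simplices (6): [0,2], [0,4], [1,3], [1,4], [2,4], [3,4]

Hence C_0 ≅ Z^5, C_1 ≅ Z^6.

Boundary ∂_1: C_1 → C_0 maps an edge to its endpoints' difference, ∂[p,q] = q − p. For instance
  ∂[0,4] = [4] − [0].
The 5×6 boundary matrix has rank 4 and Smith normal form diag(1,1,1,1).

Now H_k = ker ∂_k / im ∂_{k+1}, so:

  H_0: rank C_0 − rank ∂_1 = 5 − 4 = 1, and the invariant factors of ∂_1 are all 1, so H_0 = Z.
  H_1: rank ker ∂_1 − rank ∂_2 = (6 − 4) − 0 = 2, and there is no ∂_2, so H_1 = Z^2.

(K is a triangulation of a wedge of 2 circles.)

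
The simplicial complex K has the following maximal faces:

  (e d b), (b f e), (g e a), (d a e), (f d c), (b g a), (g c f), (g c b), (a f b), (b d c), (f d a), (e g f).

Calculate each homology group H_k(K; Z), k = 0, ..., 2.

Fix the vertex order a < b < c < d < e < f < g and write every simplex with vertices in increasing order. Then dim K = 2 and the simplices of K are:

  0-simplices (7): a, b, c, d, e, f, g
  1-simplices (18): ab, ad, ae, af, ag, bc, bd, be, bf, bg, cd, cf, cg, de, df, ef, eg, fg
  2-simplices (12): abf, abg, ade, adf, aeg, bcd, bcg, bde, bef, cdf, cfg, efg

so the chain groups are C_0 ≅ Z^7, C_1 ≅ Z^18, C_2 ≅ Z^12.

∂_1: C_1 → C_0 maps an edge to its endpoints' difference, ∂[p,q] = q − p.
This gives a 7×18 integer matrix of rank 6; reducing to Smith normal form yields diagonal entries (1,1,1,1,1,1).

The boundary map ∂_2: C_2 → C_1 maps a triangle to the signed sum of its edges. For instance
  ∂adf = df − af + ad,
  ∂abf = bf − af + ab.
This gives a 18×12 integer matrix of rank 12; reducing to Smith normal form yields diagonal entries (1,1,1,1,1,1,1,1,1,1,1,2).

Reading off H_k = ker ∂_k / im ∂_{k+1}:

  H_0: rank C_0 − rank ∂_1 = 7 − 6 = 1, and the invariant factors of ∂_1 are all 1, so H_0 ≅ Z.
  H_1: rank ker ∂_1 − rank ∂_2 = (18 − 6) − 12 = 0, and ∂_2 has invariant factor 2 > 1, so H_1 ≅ Z/2Z.
  H_2: rank ker ∂_2 − rank ∂_3 = (12 − 12) − 0 = 0, and there is no ∂_3, so H_2 ≅ 0.

H_0 = Z,  H_1 = Z/2Z,  H_2 = 0.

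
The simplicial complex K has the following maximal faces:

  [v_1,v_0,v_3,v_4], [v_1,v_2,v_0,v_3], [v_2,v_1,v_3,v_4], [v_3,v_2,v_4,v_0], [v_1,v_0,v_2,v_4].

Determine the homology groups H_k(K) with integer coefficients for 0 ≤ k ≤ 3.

Fix the vertex order v_0 < v_1 < v_2 < v_3 < v_4 and write every simplex with vertices in increasing order. Then dim K = 3 and the simplices of K are:

  0-simplices (5): [v_0], [v_1], [v_2], [v_3], [v_4]
  1-simplices (10): [v_0,v_1], [v_0,v_2], [v_0,v_3], [v_0,v_4], [v_1,v_2], [v_1,v_3], [v_1,v_4], [v_2,v_3], [v_2,v_4], [v_3,v_4]
  2-simplices (10): [v_0,v_1,v_2], [v_0,v_1,v_3], [v_0,v_1,v_4], [v_0,v_2,v_3], [v_0,v_2,v_4], [v_0,v_3,v_4], [v_1,v_2,v_3], [v_1,v_2,v_4], [v_1,v_3,v_4], [v_2,v_3,v_4]
  3-simplices (5): [v_0,v_1,v_2,v_3], [v_0,v_1,v_2,v_4], [v_0,v_1,v_3,v_4], [v_0,v_2,v_3,v_4], [v_1,v_2,v_3,v_4]

Hence C_0 ≅ Z^5, C_1 ≅ Z^10, C_2 ≅ Z^10, C_3 ≅ Z^5.

Boundary ∂_1: C_1 → C_0 is given by ∂[p,q] = [q] − [p]. For instance
  ∂[v_1,v_2] = [v_2] − [v_1].
As a 5×10 matrix over Z this has rank 4, with invariant factors (1,1,1,1).

Boundary ∂_2: C_2 → C_1 acts by ∂[p,q,r] = [q,r] − [p,r] + [p,q]. For instance
  ∂[v_2,v_3,v_4] = [v_3,v_4] − [v_2,v_4] + [v_2,v_3],
  ∂[v_0,v_3,v_4] = [v_3,v_4] − [v_0,v_4] + [v_0,v_3].
This gives a 10×10 integer matrix of rank 6; reducing to Smith normal form yields diagonal entries (1,1,1,1,1,1).

Boundary ∂_3: C_3 → C_2 sends each 3-simplex σ to the alternating sum Σ_i (−1)^i (σ with its i-th vertex removed). For instance
  ∂[v_0,v_2,v_3,v_4] = [v_2,v_3,v_4] − [v_0,v_3,v_4] + [v_0,v_2,v_4] − [v_0,v_2,v_3],
  ∂[v_1,v_2,v_3,v_4] = [v_2,v_3,v_4] − [v_1,v_3,v_4] + [v_1,v_2,v_4] − [v_1,v_2,v_3].
As a 10×5 matrix over Z this has rank 4, with invariant factors (1,1,1,1).

Reading off H_k = ker ∂_k / im ∂_{k+1}:

  H_0: rank C_0 − rank ∂_1 = 5 − 4 = 1, and the invariant factors of ∂_1 are all 1, so H_0 = Z.
  H_1: rank ker ∂_1 − rank ∂_2 = (10 − 4) − 6 = 0, and the invariant factors of ∂_2 are all 1, so H_1 = 0.
  H_2: rank ker ∂_2 − rank ∂_3 = (10 − 6) − 4 = 0, and the invariant factors of ∂_3 are all 1, so H_2 = 0.
  H_3: rank ker ∂_3 − rank ∂_4 = (5 − 4) − 0 = 1, and there is no ∂_4, so H_3 = Z.

H_0 = Z,  H_1 = 0,  H_2 = 0,  H_3 = Z.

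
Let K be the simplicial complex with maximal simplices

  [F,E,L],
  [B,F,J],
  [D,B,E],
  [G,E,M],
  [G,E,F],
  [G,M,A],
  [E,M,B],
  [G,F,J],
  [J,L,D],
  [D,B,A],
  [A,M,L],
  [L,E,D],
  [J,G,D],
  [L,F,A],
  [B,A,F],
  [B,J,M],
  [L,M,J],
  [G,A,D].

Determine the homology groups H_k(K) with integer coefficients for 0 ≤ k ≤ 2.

Order the vertices as A < B < D < E < F < G < J < L < M. Listing each simplex with vertices in this order, K has dimension 2 with simplices:

  0-simplices (9): A, B, D, E, F, G, J, L, M
  1-simplices (27): AB, AD, AF, AG, AL, AM, BD, BE, BF, BJ, BM, DE, DG, DJ, DL, EF, EG, EL, EM, FG, FJ, FL, GJ, GM, JL, JM, LM
  2-simplices (18): ABD, ABF, ADG, AFL, AGM, ALM, BDE, BEM, BFJ, BJM, DEL, DGJ, DJL, EFG, EFL, EGM, FGJ, JLM

giving chain groups C_0 ≅ Z^9, C_1 ≅ Z^27, C_2 ≅ Z^18.

The boundary map ∂_1: C_1 → C_0 maps an edge to its endpoints' difference, ∂[p,q] = q − p. For instance
  ∂JM = M − J.
This gives a 9×27 integer matrix of rank 8; reducing to Smith normal form yields diagonal entries (1,1,1,1,1,1,1,1).

Boundary ∂_2: C_2 → C_1 maps a triangle to the signed sum of its edges. For instance
  ∂JLM = LM − JM + JL,
  ∂AFL = FL − AL + AF.
As a 27×18 matrix over Z this has rank 17, with invariant factors (1,1,1,1,1,1,1,1,1,1,1,1,1,1,1,1,1).

From H_k ≅ ker(∂_k) / im(∂_{k+1}) we obtain:

  H_0: rank C_0 − rank ∂_1 = 9 − 8 = 1, and the invariant factors of ∂_1 are all 1, so H_0 ≅ Z.
  H_1: rank ker ∂_1 − rank ∂_2 = (27 − 8) − 17 = 2, and the invariant factors of ∂_2 are all 1, so H_1 ≅ Z^2.
  H_2: rank ker ∂_2 − rank ∂_3 = (18 − 17) − 0 = 1, and there is no ∂_3, so H_2 ≅ Z.

H_0 ≅ Z,  H_1 ≅ Z^2,  H_2 ≅ Z.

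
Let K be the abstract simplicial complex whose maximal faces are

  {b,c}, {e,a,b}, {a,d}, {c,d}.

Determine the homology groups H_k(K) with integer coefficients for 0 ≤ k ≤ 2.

H_0 ≅ Z,  H_1 ≅ Z,  H_2 = 0.

Fix the vertex order a < b < c < d < e and write every simplex with vertices in increasing order. Then dim K = 2 and the simplices of K are:

  0-simplices (5): a, b, c, d, e
  1-simplices (6): ab, ad, ae, bc, be, cd
  2-simplices (1): abe

Hence C_0 ≅ Z^5, C_1 ≅ Z^6, C_2 ≅ Z^1.

The boundary map ∂_1: C_1 → C_0 maps an edge to its endpoints' difference, ∂[p,q] = q − p. For instance
  ∂ae = e − a.
This gives a 5×6 integer matrix of rank 4; reducing to Smith normal form yields diagonal entries (1,1,1,1).

Boundary ∂_2: C_2 → C_1 sends each 2-simplex [p,q,r] to [q,r] − [p,r] + [p,q]. For instance
  ∂abe = be − ae + ab.
This gives a 6×1 integer matrix of rank 1; reducing to Smith normal form yields diagonal entries (1).

Reading off H_k = ker ∂_k / im ∂_{k+1}:

  H_0: rank C_0 − rank ∂_1 = 5 − 4 = 1, and the invariant factors of ∂_1 are all 1, so H_0 = Z.
  H_1: rank ker ∂_1 − rank ∂_2 = (6 − 4) − 1 = 1, and the invariant factors of ∂_2 are all 1, so H_1 = Z.
  H_2: rank ker ∂_2 − rank ∂_3 = (1 − 1) − 0 = 0, and there is no ∂_3, so H_2 = 0.

As a check, the Euler characteristic is 5 − 6 + 1 = 0, which agrees with 1 − 1 + 0 = 0.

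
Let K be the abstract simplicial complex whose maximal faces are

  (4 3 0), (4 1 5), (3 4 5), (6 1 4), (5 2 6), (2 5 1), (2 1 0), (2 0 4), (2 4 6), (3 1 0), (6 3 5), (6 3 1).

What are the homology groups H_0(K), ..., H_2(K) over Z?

K has 7 vertices, 18 edges, 12 triangles.
rank ∂_0 = 0, rank ∂_1 = 6 ⇒ b_0 = 7 − 0 − 6 = 1; all invariant factors of ∂_1 are 1 so no torsion. So H_0 ≅ Z.
rank ∂_1 = 6, rank ∂_2 = 12 ⇒ b_1 = 18 − 6 − 12 = 0; ∂_2 has invariant factor(s) [2] giving torsion. So H_1 ≅ Z/2.
rank ∂_2 = 12, rank ∂_3 = 0 ⇒ b_2 = 12 − 12 − 0 = 0. So H_2 ≅ 0.

H_0 ≅ Z,  H_1 ≅ Z/2,  H_2 = 0.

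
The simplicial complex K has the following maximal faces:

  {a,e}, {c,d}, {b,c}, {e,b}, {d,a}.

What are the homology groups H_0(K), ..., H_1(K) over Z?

K has 5 vertices, 5 edges.
rank ∂_0 = 0, rank ∂_1 = 4 ⇒ b_0 = 5 − 0 − 4 = 1; all invariant factors of ∂_1 are 1 so no torsion. So H_0 = Z.
rank ∂_1 = 4, rank ∂_2 = 0 ⇒ b_1 = 5 − 4 − 0 = 1. So H_1 = Z.

H_0 = Z,  H_1 = Z.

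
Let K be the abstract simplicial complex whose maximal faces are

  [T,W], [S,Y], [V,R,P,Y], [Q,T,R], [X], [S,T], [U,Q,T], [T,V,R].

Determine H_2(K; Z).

Order the vertices as P < Q < R < S < T < U < V < W < X < Y. Listing each simplex with vertices in this order, K has dimension 3 with simplices:

  0-simplices (10): P, Q, R, S, T, U, V, W, X, Y
  1-simplices (15): PR, PV, PY, QR, QT, QU, RT, RV, RY, ST, SY, TU, TV, TW, VY
  2-simplices (7): PRV, PRY, PVY, QRT, QTU, RTV, RVY
  3-simplices (1): PRVY

Hence C_0 ≅ Z^10, C_1 ≅ Z^15, C_2 ≅ Z^7, C_3 ≅ Z^1.

Boundary ∂_1: C_1 → C_0 sends each edge [p,q] (with p < q) to q − p. For instance
  ∂RT = T − R.
This gives a 10×15 integer matrix of rank 8; reducing to Smith normal form yields diagonal entries (1,1,1,1,1,1,1,1).

The boundary map ∂_2: C_2 → C_1 acts by ∂[p,q,r] = [q,r] − [p,r] + [p,q]. For instance
  ∂QRT = RT − QT + QR,
  ∂RTV = TV − RV + RT.
As a 15×7 matrix over Z this has rank 6, with invariant factors (1,1,1,1,1,1).

The boundary map ∂_3: C_3 → C_2 sends each 3-simplex σ to the alternating sum Σ_i (−1)^i (σ with its i-th vertex removed). For instance
  ∂PRVY = RVY − PVY + PRY − PRV.
As a 7×1 matrix over Z this has rank 1, with invariant factors (1).

Now H_k = ker ∂_k / im ∂_{k+1}, so:

  H_2: rank ker ∂_2 − rank ∂_3 = (7 − 6) − 1 = 0, and the invariant factors of ∂_3 are all 1, so H_2 ≅ 0.

H_2 ≅ 0.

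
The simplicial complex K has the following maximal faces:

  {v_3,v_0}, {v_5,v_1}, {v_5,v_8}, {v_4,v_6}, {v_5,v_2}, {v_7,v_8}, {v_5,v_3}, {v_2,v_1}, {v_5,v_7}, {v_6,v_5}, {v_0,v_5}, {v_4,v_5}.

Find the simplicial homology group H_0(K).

Order the vertices as v_0 < v_1 < v_2 < v_3 < v_4 < v_5 < v_6 < v_7 < v_8. Listing each simplex with vertices in this order, K has dimension 1 with simplices:

  0-simplices (9): [v_0], [v_1], [v_2], [v_3], [v_4], [v_5], [v_6], [v_7], [v_8]
  1-simplices (12): [v_0,v_3], [v_0,v_5], [v_1,v_2], [v_1,v_5], [v_2,v_5], [v_3,v_5], [v_4,v_5], [v_4,v_6], [v_5,v_6], [v_5,v_7], [v_5,v_8], [v_7,v_8]

so the chain groups are C_0 ≅ Z^9, C_1 ≅ Z^12.

∂_1: C_1 → C_0 sends each edge [p,q] (with p < q) to q − p.
The resulting 9×12 matrix has rank 8, and its Smith normal form has invariant factors (1,1,1,1,1,1,1,1).

Now H_k = ker ∂_k / im ∂_{k+1}, so:

  H_0: rank C_0 − rank ∂_1 = 9 − 8 = 1, and the invariant factors of ∂_1 are all 1, so H_0 = Z.

(K is a triangulation of a wedge of 4 circles.)

H_0 ≅ Z.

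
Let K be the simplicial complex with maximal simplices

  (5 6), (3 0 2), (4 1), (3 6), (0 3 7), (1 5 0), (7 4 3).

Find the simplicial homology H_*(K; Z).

K has 8 vertices, 13 edges, 4 triangles.
rank ∂_0 = 0, rank ∂_1 = 7 ⇒ b_0 = 8 − 0 − 7 = 1; all invariant factors of ∂_1 are 1 so no torsion. So H_0 = Z.
rank ∂_1 = 7, rank ∂_2 = 4 ⇒ b_1 = 13 − 7 − 4 = 2; all invariant factors of ∂_2 are 1 so no torsion. So H_1 = Z^2.
rank ∂_2 = 4, rank ∂_3 = 0 ⇒ b_2 = 4 − 4 − 0 = 0. So H_2 = 0.

H_0 ≅ Z,  H_1 ≅ Z^2,  H_2 = 0.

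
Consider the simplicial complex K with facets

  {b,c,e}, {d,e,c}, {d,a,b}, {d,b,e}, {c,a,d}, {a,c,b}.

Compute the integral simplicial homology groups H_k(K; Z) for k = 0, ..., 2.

K has 5 vertices, 9 edges, 6 triangles.
rank ∂_0 = 0, rank ∂_1 = 4 ⇒ b_0 = 5 − 0 − 4 = 1; all invariant factors of ∂_1 are 1 so no torsion. So H_0 = Z.
rank ∂_1 = 4, rank ∂_2 = 5 ⇒ b_1 = 9 − 4 − 5 = 0; all invariant factors of ∂_2 are 1 so no torsion. So H_1 = 0.
rank ∂_2 = 5, rank ∂_3 = 0 ⇒ b_2 = 6 − 5 − 0 = 1. So H_2 = Z.

H_0 ≅ Z,  H_1 = 0,  H_2 ≅ Z.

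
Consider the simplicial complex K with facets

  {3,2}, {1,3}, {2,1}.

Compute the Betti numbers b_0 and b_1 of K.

Fix the vertex order 1 < 2 < 3 and write every simplex with vertices in increasing order. Then dim K = 1 and the simplices of K are:

  0-simplices (3): [1], [2], [3]
  1-simplices (3): [1,2], [1,3], [2,3]

giving chain groups C_0 ≅ Z^3, C_1 ≅ Z^3.

The boundary map ∂_1: C_1 → C_0 sends each edge [p,q] (with p < q) to q − p. For instance
  ∂[2,3] = [3] − [2].
As a 3×3 matrix over Z this has rank 2, with invariant factors (1,1).

From H_k ≅ ker(∂_k) / im(∂_{k+1}) we obtain:

  H_0: rank C_0 − rank ∂_1 = 3 − 2 = 1, and the invariant factors of ∂_1 are all 1, so H_0 ≅ Z.
  H_1: rank ker ∂_1 − rank ∂_2 = (3 − 2) − 0 = 1, and there is no ∂_2, so H_1 ≅ Z.

As a check, the Euler characteristic is 3 − 3 = 0, which agrees with 1 − 1 = 0.

Hence the Betti numbers are b_0 = 1, b_1 = 1.

b_0 = 1, b_1 = 1.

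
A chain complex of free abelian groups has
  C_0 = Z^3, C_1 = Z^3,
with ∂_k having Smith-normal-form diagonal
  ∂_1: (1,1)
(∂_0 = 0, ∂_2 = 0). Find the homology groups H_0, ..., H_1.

H_0 = Z,  H_1 = Z.

H_0: b_0 = 3 − 0 − 2 = 1; torsion from ∂_1 factors > 1: none. So H_0 = Z.
H_1: b_1 = 3 − 2 − 0 = 1; torsion from ∂_2 factors > 1: none. So H_1 = Z.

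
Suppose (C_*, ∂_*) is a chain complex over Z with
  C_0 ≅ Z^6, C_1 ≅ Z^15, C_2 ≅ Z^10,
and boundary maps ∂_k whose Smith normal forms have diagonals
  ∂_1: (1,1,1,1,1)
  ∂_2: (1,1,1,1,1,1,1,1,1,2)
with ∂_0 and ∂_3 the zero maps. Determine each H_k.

H_0 = Z,  H_1 = Z/2,  H_2 = 0.

H_0: b_0 = 6 − 0 − 5 = 1; torsion from ∂_1 factors > 1: none. So H_0 = Z.
H_1: b_1 = 15 − 5 − 10 = 0; torsion from ∂_2 factors > 1: [2]. So H_1 = Z/2.
H_2: b_2 = 10 − 10 − 0 = 0; torsion from ∂_3 factors > 1: none. So H_2 = 0.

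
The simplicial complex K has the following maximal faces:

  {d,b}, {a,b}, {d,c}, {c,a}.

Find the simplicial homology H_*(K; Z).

H_0 = Z,  H_1 = Z.

Fix the vertex order a < b < c < d and write every simplex with vertices in increasing order. Then dim K = 1 and the simplices of K are:

  0-simplices (4): a, b, c, d
  1-simplices (4): ab, ac, bd, cd

so the chain groups are C_0 ≅ Z^4, C_1 ≅ Z^4.

The boundary map ∂_1: C_1 → C_0 sends each edge [p,q] (with p < q) to q − p. For instance
  ∂bd = d − b.
The resulting 4×4 matrix has rank 3, and its Smith normal form has invariant factors (1,1,1).

Computing H_k = (kernel of ∂_k) / (image of ∂_{k+1}):

  H_0: rank C_0 − rank ∂_1 = 4 − 3 = 1, and the invariant factors of ∂_1 are all 1, so H_0 = Z.
  H_1: rank ker ∂_1 − rank ∂_2 = (4 − 3) − 0 = 1, and there is no ∂_2, so H_1 = Z.

(K is a triangulation of the circle S^1.)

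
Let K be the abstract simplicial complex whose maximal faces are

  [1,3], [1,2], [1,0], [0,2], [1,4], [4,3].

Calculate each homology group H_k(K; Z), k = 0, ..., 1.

Order the vertices as 0 < 1 < 2 < 3 < 4. Listing each simplex with vertices in this order, K has dimension 1 with simplices:

  0-simplices (5): [0], [1], [2], [3], [4]
  1-simplices (6): [0,1], [0,2], [1,2], [1,3], [1,4], [3,4]

giving chain groups C_0 ≅ Z^5, C_1 ≅ Z^6.

∂_1: C_1 → C_0 maps an edge to its endpoints' difference, ∂[p,q] = q − p. For instance
  ∂[1,2] = [2] − [1].
This gives a 5×6 integer matrix of rank 4; reducing to Smith normal form yields diagonal entries (1,1,1,1).

Reading off H_k = ker ∂_k / im ∂_{k+1}:

  H_0: rank C_0 − rank ∂_1 = 5 − 4 = 1, and the invariant factors of ∂_1 are all 1, so H_0 = Z.
  H_1: rank ker ∂_1 − rank ∂_2 = (6 − 4) − 0 = 2, and there is no ∂_2, so H_1 = Z^2.

(K is a triangulation of a wedge of 2 circles.)

H_0 = Z,  H_1 = Z^2.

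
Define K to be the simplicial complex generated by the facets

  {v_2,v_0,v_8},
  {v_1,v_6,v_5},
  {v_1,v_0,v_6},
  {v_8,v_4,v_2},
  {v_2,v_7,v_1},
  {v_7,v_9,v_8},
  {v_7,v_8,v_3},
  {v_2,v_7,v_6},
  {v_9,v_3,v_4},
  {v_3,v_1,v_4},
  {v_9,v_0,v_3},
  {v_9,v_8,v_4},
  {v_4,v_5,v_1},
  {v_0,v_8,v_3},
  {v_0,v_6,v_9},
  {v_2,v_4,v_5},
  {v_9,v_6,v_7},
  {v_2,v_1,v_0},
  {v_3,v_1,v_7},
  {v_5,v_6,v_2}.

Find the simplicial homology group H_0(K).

H_0 ≅ Z.

K has 10 vertices, 30 edges, 20 triangles.
rank ∂_0 = 0, rank ∂_1 = 9 ⇒ b_0 = 10 − 0 − 9 = 1; all invariant factors of ∂_1 are 1 so no torsion. So H_0 = Z.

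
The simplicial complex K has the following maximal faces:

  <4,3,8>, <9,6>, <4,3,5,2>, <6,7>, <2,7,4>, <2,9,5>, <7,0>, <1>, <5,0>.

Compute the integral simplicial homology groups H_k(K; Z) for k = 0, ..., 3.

H_0 ≅ Z^2,  H_1 ≅ Z^2,  H_2 = 0,  H_3 = 0.

Order the vertices as 0 < 1 < 2 < 3 < 4 < 5 < 6 < 7 < 8 < 9. Listing each simplex with vertices in this order, K has dimension 3 with simplices:

  0-simplices (10): [0], [1], [2], [3], [4], [5], [6], [7], [8], [9]
  1-simplices (16): [0,5], [0,7], [2,3], [2,4], [2,5], [2,7], [2,9], [3,4], [3,5], [3,8], [4,5], [4,7], [4,8], [5,9], [6,7], [6,9]
  2-simplices (7): [2,3,4], [2,3,5], [2,4,5], [2,4,7], [2,5,9], [3,4,5], [3,4,8]
  3-simplices (1): [2,3,4,5]

Hence C_0 ≅ Z^10, C_1 ≅ Z^16, C_2 ≅ Z^7, C_3 ≅ Z^1.

∂_1: C_1 → C_0 is given by ∂[p,q] = [q] − [p].
This gives a 10×16 integer matrix of rank 8; reducing to Smith normal form yields diagonal entries (1,1,1,1,1,1,1,1).

The boundary map ∂_2: C_2 → C_1 sends each 2-simplex [p,q,r] to [q,r] − [p,r] + [p,q]. For instance
  ∂[2,4,5] = [4,5] − [2,5] + [2,4],
  ∂[2,3,5] = [3,5] − [2,5] + [2,3].
As a 16×7 matrix over Z this has rank 6, with invariant factors (1,1,1,1,1,1).

The boundary map ∂_3: C_3 → C_2 sends each 3-simplex σ to the alternating sum Σ_i (−1)^i (σ with its i-th vertex removed). For instance
  ∂[2,3,4,5] = [3,4,5] − [2,4,5] + [2,3,5] − [2,3,4].
As a 7×1 matrix over Z this has rank 1, with invariant factors (1).

Now H_k = ker ∂_k / im ∂_{k+1}, so:

  H_0: rank C_0 − rank ∂_1 = 10 − 8 = 2, and the invariant factors of ∂_1 are all 1, so H_0 = Z^2.
  H_1: rank ker ∂_1 − rank ∂_2 = (16 − 8) − 6 = 2, and the invariant factors of ∂_2 are all 1, so H_1 = Z^2.
  H_2: rank ker ∂_2 − rank ∂_3 = (7 − 6) − 1 = 0, and the invariant factors of ∂_3 are all 1, so H_2 = 0.
  H_3: rank ker ∂_3 − rank ∂_4 = (1 − 1) − 0 = 0, and there is no ∂_4, so H_3 = 0.

As a check, the Euler characteristic is 10 − 16 + 7 − 1 = 0, which agrees with 2 − 2 + 0 − 0 = 0.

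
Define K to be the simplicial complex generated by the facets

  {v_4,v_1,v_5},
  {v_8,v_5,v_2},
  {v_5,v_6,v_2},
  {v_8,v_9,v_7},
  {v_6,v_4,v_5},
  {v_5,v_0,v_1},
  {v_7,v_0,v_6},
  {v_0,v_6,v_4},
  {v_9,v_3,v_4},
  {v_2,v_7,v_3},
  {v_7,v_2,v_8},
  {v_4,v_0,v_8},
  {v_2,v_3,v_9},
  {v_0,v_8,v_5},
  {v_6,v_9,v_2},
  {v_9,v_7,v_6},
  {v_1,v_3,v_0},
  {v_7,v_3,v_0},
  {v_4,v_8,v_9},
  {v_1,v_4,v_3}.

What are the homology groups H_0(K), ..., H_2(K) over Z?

Take the total order v_0 < v_1 < v_2 < v_3 < v_4 < v_5 < v_6 < v_7 < v_8 < v_9 on the vertex set. Then K (dimension 2) consists of the simplices:

  0-simplices (10): [v_0], [v_1], [v_2], [v_3], [v_4], [v_5], [v_6], [v_7], [v_8], [v_9]
  1-simplices (30): (30 of them)
  2-simplices (20): (20 of them)

so the chain groups are C_0 ≅ Z^10, C_1 ≅ Z^30, C_2 ≅ Z^20.

Boundary ∂_1: C_1 → C_0 sends each edge [p,q] (with p < q) to q − p. For instance
  ∂[v_2,v_8] = [v_8] − [v_2].
As a 10×30 matrix over Z this has rank 9, with invariant factors (1,1,1,1,1,1,1,1,1).

Boundary ∂_2: C_2 → C_1 sends each 2-simplex [p,q,r] to [q,r] − [p,r] + [p,q]. For instance
  ∂[v_0,v_4,v_8] = [v_4,v_8] − [v_0,v_8] + [v_0,v_4],
  ∂[v_2,v_7,v_8] = [v_7,v_8] − [v_2,v_8] + [v_2,v_7].
As a 30×20 matrix over Z this has rank 20, with invariant factors (1,1,1,1,1,1,1,1,1,1,1,1,1,1,1,1,1,1,1,2).

From H_k ≅ ker(∂_k) / im(∂_{k+1}) we obtain:

  H_0: rank C_0 − rank ∂_1 = 10 − 9 = 1, and the invariant factors of ∂_1 are all 1, so H_0 = Z.
  H_1: rank ker ∂_1 − rank ∂_2 = (30 − 9) − 20 = 1, and ∂_2 has invariant factor 2 > 1, so H_1 = Z ⊕ Z/2.
  H_2: rank ker ∂_2 − rank ∂_3 = (20 − 20) − 0 = 0, and there is no ∂_3, so H_2 = 0.

As a check, the Euler characteristic is 10 − 30 + 20 = 0, which agrees with 1 − 1 + 0 = 0.

H_0 = Z,  H_1 = Z ⊕ Z/2,  H_2 = 0.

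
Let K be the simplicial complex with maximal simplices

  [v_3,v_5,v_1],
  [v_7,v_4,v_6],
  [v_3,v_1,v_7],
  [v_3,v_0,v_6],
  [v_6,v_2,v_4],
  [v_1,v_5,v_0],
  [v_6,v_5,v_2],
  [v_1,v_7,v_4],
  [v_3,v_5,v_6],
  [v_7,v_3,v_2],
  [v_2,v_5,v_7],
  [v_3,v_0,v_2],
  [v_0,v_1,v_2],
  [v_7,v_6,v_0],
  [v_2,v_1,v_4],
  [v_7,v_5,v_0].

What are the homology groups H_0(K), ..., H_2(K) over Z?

H_0 = Z,  H_1 = Z^2,  H_2 = Z.

Take the total order v_0 < v_1 < v_2 < v_3 < v_4 < v_5 < v_6 < v_7 on the vertex set. Then K (dimension 2) consists of the simplices:

  0-simplices (8): [v_0], [v_1], [v_2], [v_3], [v_4], [v_5], [v_6], [v_7]
  1-simplices (24): (24 of them)
  2-simplices (16): (16 of them)

giving chain groups C_0 ≅ Z^8, C_1 ≅ Z^24, C_2 ≅ Z^16.

∂_1: C_1 → C_0 is given by ∂[p,q] = [q] − [p].
The 8×24 boundary matrix has rank 7 and Smith normal form diag(1,1,1,1,1,1,1).

The boundary map ∂_2: C_2 → C_1 acts by ∂[p,q,r] = [q,r] − [p,r] + [p,q]. For instance
  ∂[v_1,v_3,v_5] = [v_3,v_5] − [v_1,v_5] + [v_1,v_3],
  ∂[v_3,v_5,v_6] = [v_5,v_6] − [v_3,v_6] + [v_3,v_5].
This gives a 24×16 integer matrix of rank 15; reducing to Smith normal form yields diagonal entries (1,1,1,1,1,1,1,1,1,1,1,1,1,1,1).

Now H_k = ker ∂_k / im ∂_{k+1}, so:

  H_0: rank C_0 − rank ∂_1 = 8 − 7 = 1, and the invariant factors of ∂_1 are all 1, so H_0 = Z.
  H_1: rank ker ∂_1 − rank ∂_2 = (24 − 7) − 15 = 2, and the invariant factors of ∂_2 are all 1, so H_1 = Z^2.
  H_2: rank ker ∂_2 − rank ∂_3 = (16 − 15) − 0 = 1, and there is no ∂_3, so H_2 = Z.

(K is a triangulation of the torus T^2.)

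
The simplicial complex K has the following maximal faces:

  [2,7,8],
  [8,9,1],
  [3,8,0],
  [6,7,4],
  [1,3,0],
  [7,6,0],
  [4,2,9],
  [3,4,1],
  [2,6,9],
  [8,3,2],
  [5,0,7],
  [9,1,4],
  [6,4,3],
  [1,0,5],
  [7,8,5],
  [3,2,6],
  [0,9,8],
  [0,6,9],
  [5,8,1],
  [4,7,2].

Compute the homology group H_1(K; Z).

H_1 = Z × Z/2.

K has 10 vertices, 30 edges, 20 triangles.
rank ∂_1 = 9, rank ∂_2 = 20 ⇒ b_1 = 30 − 9 − 20 = 1; ∂_2 has invariant factor(s) [2] giving torsion. So H_1 = Z × Z/2.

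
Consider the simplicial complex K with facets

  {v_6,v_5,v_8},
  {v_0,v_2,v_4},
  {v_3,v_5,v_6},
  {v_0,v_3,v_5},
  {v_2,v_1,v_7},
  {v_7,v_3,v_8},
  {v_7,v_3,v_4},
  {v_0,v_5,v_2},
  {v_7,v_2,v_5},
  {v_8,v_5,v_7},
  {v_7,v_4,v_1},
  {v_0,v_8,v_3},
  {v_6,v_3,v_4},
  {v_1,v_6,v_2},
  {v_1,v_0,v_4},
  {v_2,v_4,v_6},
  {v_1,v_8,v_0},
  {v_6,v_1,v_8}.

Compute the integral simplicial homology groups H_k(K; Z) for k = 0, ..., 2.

Fix the vertex order v_0 < v_1 < v_2 < v_3 < v_4 < v_5 < v_6 < v_7 < v_8 and write every simplex with vertices in increasing order. Then dim K = 2 and the simplices of K are:

  0-simplices (9): [v_0], [v_1], [v_2], [v_3], [v_4], [v_5], [v_6], [v_7], [v_8]
  1-simplices (27): (27 of them)
  2-simplices (18): (18 of them)

giving chain groups C_0 ≅ Z^9, C_1 ≅ Z^27, C_2 ≅ Z^18.

Boundary ∂_1: C_1 → C_0 maps an edge to its endpoints' difference, ∂[p,q] = q − p. For instance
  ∂[v_4,v_7] = [v_7] − [v_4].
The resulting 9×27 matrix has rank 8, and its Smith normal form has invariant factors (1,1,1,1,1,1,1,1).

The boundary map ∂_2: C_2 → C_1 sends each 2-simplex [p,q,r] to [q,r] − [p,r] + [p,q]. For instance
  ∂[v_5,v_6,v_8] = [v_6,v_8] − [v_5,v_8] + [v_5,v_6],
  ∂[v_3,v_4,v_6] = [v_4,v_6] − [v_3,v_6] + [v_3,v_4].
This gives a 27×18 integer matrix of rank 18; reducing to Smith normal form yields diagonal entries (1,1,1,1,1,1,1,1,1,1,1,1,1,1,1,1,1,2).

Reading off H_k = ker ∂_k / im ∂_{k+1}:

  H_0: rank C_0 − rank ∂_1 = 9 − 8 = 1, and the invariant factors of ∂_1 are all 1, so H_0 = Z.
  H_1: rank ker ∂_1 − rank ∂_2 = (27 − 8) − 18 = 1, and ∂_2 has invariant factor 2 > 1, so H_1 = Z ⊕ Z_2.
  H_2: rank ker ∂_2 − rank ∂_3 = (18 − 18) − 0 = 0, and there is no ∂_3, so H_2 = 0.

As a check, the Euler characteristic is 9 − 27 + 18 = 0, which agrees with 1 − 1 + 0 = 0.

H_0 = Z,  H_1 = Z ⊕ Z_2,  H_2 = 0.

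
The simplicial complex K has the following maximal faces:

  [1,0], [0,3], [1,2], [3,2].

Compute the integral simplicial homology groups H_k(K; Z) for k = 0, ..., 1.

H_0 ≅ Z,  H_1 ≅ Z.

Take the total order 0 < 1 < 2 < 3 on the vertex set. Then K (dimension 1) consists of the simplices:

  0-simplices (4): [0], [1], [2], [3]
  1-simplices (4): [0,1], [0,3], [1,2], [2,3]

so the chain groups are C_0 ≅ Z^4, C_1 ≅ Z^4.

∂_1: C_1 → C_0 is given by ∂[p,q] = [q] − [p]. For instance
  ∂[1,2] = [2] − [1].
The 4×4 boundary matrix has rank 3 and Smith normal form diag(1,1,1).

From H_k ≅ ker(∂_k) / im(∂_{k+1}) we obtain:

  H_0: rank C_0 − rank ∂_1 = 4 − 3 = 1, and the invariant factors of ∂_1 are all 1, so H_0 = Z.
  H_1: rank ker ∂_1 − rank ∂_2 = (4 − 3) − 0 = 1, and there is no ∂_2, so H_1 = Z.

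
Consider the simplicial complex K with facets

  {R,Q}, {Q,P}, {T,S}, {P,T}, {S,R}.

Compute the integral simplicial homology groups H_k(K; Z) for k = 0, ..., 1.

H_0 = Z,  H_1 = Z.

Order the vertices as P < Q < R < S < T. Listing each simplex with vertices in this order, K has dimension 1 with simplices:

  0-simplices (5): P, Q, R, S, T
  1-simplices (5): PQ, PT, QR, RS, ST

Hence C_0 ≅ Z^5, C_1 ≅ Z^5.

∂_1: C_1 → C_0 sends each edge [p,q] (with p < q) to q − p. For instance
  ∂QR = R − Q.
The resulting 5×5 matrix has rank 4, and its Smith normal form has invariant factors (1,1,1,1).

Reading off H_k = ker ∂_k / im ∂_{k+1}:

  H_0: rank C_0 − rank ∂_1 = 5 − 4 = 1, and the invariant factors of ∂_1 are all 1, so H_0 = Z.
  H_1: rank ker ∂_1 − rank ∂_2 = (5 − 4) − 0 = 1, and there is no ∂_2, so H_1 = Z.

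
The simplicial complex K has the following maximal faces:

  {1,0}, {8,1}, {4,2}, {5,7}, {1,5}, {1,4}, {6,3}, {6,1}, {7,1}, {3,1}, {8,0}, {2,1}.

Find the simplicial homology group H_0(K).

We work with the vertex ordering 0 < 1 < 2 < 3 < 4 < 5 < 6 < 7 < 8. The simplices of K, each written with vertices in increasing order, are:

  0-simplices (9): [0], [1], [2], [3], [4], [5], [6], [7], [8]
  1-simplices (12): [0,1], [0,8], [1,2], [1,3], [1,4], [1,5], [1,6], [1,7], [1,8], [2,4], [3,6], [5,7]

giving chain groups C_0 ≅ Z^9, C_1 ≅ Z^12.

∂_1: C_1 → C_0 sends each edge [p,q] (with p < q) to q − p. For instance
  ∂[0,1] = [1] − [0].
The resulting 9×12 matrix has rank 8, and its Smith normal form has invariant factors (1,1,1,1,1,1,1,1).

Computing H_k = (kernel of ∂_k) / (image of ∂_{k+1}):

  H_0: rank C_0 − rank ∂_1 = 9 − 8 = 1, and the invariant factors of ∂_1 are all 1, so H_0 ≅ Z.

H_0 = Z.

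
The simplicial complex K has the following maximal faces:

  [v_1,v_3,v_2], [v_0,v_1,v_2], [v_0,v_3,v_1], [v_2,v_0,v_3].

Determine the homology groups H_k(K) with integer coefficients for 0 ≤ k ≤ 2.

H_0 ≅ Z,  H_1 = 0,  H_2 ≅ Z.

Order the vertices as v_0 < v_1 < v_2 < v_3. Listing each simplex with vertices in this order, K has dimension 2 with simplices:

  0-simplices (4): [v_0], [v_1], [v_2], [v_3]
  1-simplices (6): [v_0,v_1], [v_0,v_2], [v_0,v_3], [v_1,v_2], [v_1,v_3], [v_2,v_3]
  2-simplices (4): [v_0,v_1,v_2], [v_0,v_1,v_3], [v_0,v_2,v_3], [v_1,v_2,v_3]

so the chain groups are C_0 ≅ Z^4, C_1 ≅ Z^6, C_2 ≅ Z^4.

∂_1: C_1 → C_0 is given by ∂[p,q] = [q] − [p].
As a 4×6 matrix over Z this has rank 3, with invariant factors (1,1,1).

The boundary map ∂_2: C_2 → C_1 acts by ∂[p,q,r] = [q,r] − [p,r] + [p,q]. For instance
  ∂[v_1,v_2,v_3] = [v_2,v_3] − [v_1,v_3] + [v_1,v_2],
  ∂[v_0,v_2,v_3] = [v_2,v_3] − [v_0,v_3] + [v_0,v_2].
The resulting 6×4 matrix has rank 3, and its Smith normal form has invariant factors (1,1,1).

Now H_k = ker ∂_k / im ∂_{k+1}, so:

  H_0: rank C_0 − rank ∂_1 = 4 − 3 = 1, and the invariant factors of ∂_1 are all 1, so H_0 ≅ Z.
  H_1: rank ker ∂_1 − rank ∂_2 = (6 − 3) − 3 = 0, and the invariant factors of ∂_2 are all 1, so H_1 ≅ 0.
  H_2: rank ker ∂_2 − rank ∂_3 = (4 − 3) − 0 = 1, and there is no ∂_3, so H_2 ≅ Z.

(K is a triangulation of the 2-sphere S^2.)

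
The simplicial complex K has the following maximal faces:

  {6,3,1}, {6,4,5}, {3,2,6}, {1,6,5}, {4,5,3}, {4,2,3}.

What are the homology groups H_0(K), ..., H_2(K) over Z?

H_0 = Z,  H_1 = Z,  H_2 = 0.

Order the vertices as 1 < 2 < 3 < 4 < 5 < 6. Listing each simplex with vertices in this order, K has dimension 2 with simplices:

  0-simplices (6): [1], [2], [3], [4], [5], [6]
  1-simplices (12): [1,3], [1,5], [1,6], [2,3], [2,4], [2,6], [3,4], [3,5], [3,6], [4,5], [4,6], [5,6]
  2-simplices (6): [1,3,6], [1,5,6], [2,3,4], [2,3,6], [3,4,5], [4,5,6]

giving chain groups C_0 ≅ Z^6, C_1 ≅ Z^12, C_2 ≅ Z^6.

Boundary ∂_1: C_1 → C_0 maps an edge to its endpoints' difference, ∂[p,q] = q − p. For instance
  ∂[2,3] = [3] − [2].
This gives a 6×12 integer matrix of rank 5; reducing to Smith normal form yields diagonal entries (1,1,1,1,1).

Boundary ∂_2: C_2 → C_1 acts by ∂[p,q,r] = [q,r] − [p,r] + [p,q]. For instance
  ∂[3,4,5] = [4,5] − [3,5] + [3,4],
  ∂[2,3,6] = [3,6] − [2,6] + [2,3].
The 12×6 boundary matrix has rank 6 and Smith normal form diag(1,1,1,1,1,1).

Reading off H_k = ker ∂_k / im ∂_{k+1}:

  H_0: rank C_0 − rank ∂_1 = 6 − 5 = 1, and the invariant factors of ∂_1 are all 1, so H_0 = Z.
  H_1: rank ker ∂_1 − rank ∂_2 = (12 − 5) − 6 = 1, and the invariant factors of ∂_2 are all 1, so H_1 = Z.
  H_2: rank ker ∂_2 − rank ∂_3 = (6 − 6) − 0 = 0, and there is no ∂_3, so H_2 = 0.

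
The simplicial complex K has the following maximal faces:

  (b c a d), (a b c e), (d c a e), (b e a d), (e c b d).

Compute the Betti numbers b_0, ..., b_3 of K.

Order the vertices as a < b < c < d < e. Listing each simplex with vertices in this order, K has dimension 3 with simplices:

  0-simplices (5): a, b, c, d, e
  1-simplices (10): ab, ac, ad, ae, bc, bd, be, cd, ce, de
  2-simplices (10): abc, abd, abe, acd, ace, ade, bcd, bce, bde, cde
  3-simplices (5): abcd, abce, abde, acde, bcde

so the chain groups are C_0 ≅ Z^5, C_1 ≅ Z^10, C_2 ≅ Z^10, C_3 ≅ Z^5.

Boundary ∂_1: C_1 → C_0 maps an edge to its endpoints' difference, ∂[p,q] = q − p. For instance
  ∂bd = d − b.
As a 5×10 matrix over Z this has rank 4, with invariant factors (1,1,1,1).

∂_2: C_2 → C_1 sends each 2-simplex [p,q,r] to [q,r] − [p,r] + [p,q]. For instance
  ∂cde = de − ce + cd,
  ∂abc = bc − ac + ab.
This gives a 10×10 integer matrix of rank 6; reducing to Smith normal form yields diagonal entries (1,1,1,1,1,1).

∂_3: C_3 → C_2 sends each 3-simplex σ to the alternating sum Σ_i (−1)^i (σ with its i-th vertex removed). For instance
  ∂bcde = cde − bde + bce − bcd,
  ∂abcd = bcd − acd + abd − abc.
This gives a 10×5 integer matrix of rank 4; reducing to Smith normal form yields diagonal entries (1,1,1,1).

Computing H_k = (kernel of ∂_k) / (image of ∂_{k+1}):

  H_0: rank C_0 − rank ∂_1 = 5 − 4 = 1, and the invariant factors of ∂_1 are all 1, so H_0 ≅ Z.
  H_1: rank ker ∂_1 − rank ∂_2 = (10 − 4) − 6 = 0, and the invariant factors of ∂_2 are all 1, so H_1 ≅ 0.
  H_2: rank ker ∂_2 − rank ∂_3 = (10 − 6) − 4 = 0, and the invariant factors of ∂_3 are all 1, so H_2 ≅ 0.
  H_3: rank ker ∂_3 − rank ∂_4 = (5 − 4) − 0 = 1, and there is no ∂_4, so H_3 ≅ Z.

(K is a triangulation of the 3-sphere S^3.)

Hence the Betti numbers are b_0 = 1, b_1 = 0, b_2 = 0, b_3 = 1.

b_0 = 1, b_1 = 0, b_2 = 0, b_3 = 1.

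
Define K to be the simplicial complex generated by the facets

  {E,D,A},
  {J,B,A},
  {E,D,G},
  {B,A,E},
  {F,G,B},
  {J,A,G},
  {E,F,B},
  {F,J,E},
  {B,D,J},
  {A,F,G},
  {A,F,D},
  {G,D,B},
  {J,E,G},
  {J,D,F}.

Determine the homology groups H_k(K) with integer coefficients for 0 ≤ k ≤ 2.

H_0 ≅ Z,  H_1 ≅ Z^2,  H_2 ≅ Z.

Fix the vertex order A < B < D < E < F < G < J and write every simplex with vertices in increasing order. Then dim K = 2 and the simplices of K are:

  0-simplices (7): A, B, D, E, F, G, J
  1-simplices (21): AB, AD, AE, AF, AG, AJ, BD, BE, BF, BG, BJ, DE, DF, DG, DJ, EF, EG, EJ, FG, FJ, GJ
  2-simplices (14): ABE, ABJ, ADE, ADF, AFG, AGJ, BDG, BDJ, BEF, BFG, DEG, DFJ, EFJ, EGJ

giving chain groups C_0 ≅ Z^7, C_1 ≅ Z^21, C_2 ≅ Z^14.

The boundary map ∂_1: C_1 → C_0 sends each edge [p,q] (with p < q) to q − p. For instance
  ∂BD = D − B.
The 7×21 boundary matrix has rank 6 and Smith normal form diag(1,1,1,1,1,1).

∂_2: C_2 → C_1 maps a triangle to the signed sum of its edges. For instance
  ∂ADE = DE − AE + AD,
  ∂ABJ = BJ − AJ + AB.
This gives a 21×14 integer matrix of rank 13; reducing to Smith normal form yields diagonal entries (1,1,1,1,1,1,1,1,1,1,1,1,1).

Now H_k = ker ∂_k / im ∂_{k+1}, so:

  H_0: rank C_0 − rank ∂_1 = 7 − 6 = 1, and the invariant factors of ∂_1 are all 1, so H_0 ≅ Z.
  H_1: rank ker ∂_1 − rank ∂_2 = (21 − 6) − 13 = 2, and the invariant factors of ∂_2 are all 1, so H_1 ≅ Z^2.
  H_2: rank ker ∂_2 − rank ∂_3 = (14 − 13) − 0 = 1, and there is no ∂_3, so H_2 ≅ Z.

As a check, the Euler characteristic is 7 − 21 + 14 = 0, which agrees with 1 − 2 + 1 = 0.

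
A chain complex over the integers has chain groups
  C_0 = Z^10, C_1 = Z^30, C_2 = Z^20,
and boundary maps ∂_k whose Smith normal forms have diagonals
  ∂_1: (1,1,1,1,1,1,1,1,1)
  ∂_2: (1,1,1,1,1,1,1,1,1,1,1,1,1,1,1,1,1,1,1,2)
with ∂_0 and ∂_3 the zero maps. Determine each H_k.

H_0: b_0 = 10 − 0 − 9 = 1; torsion from ∂_1 factors > 1: none. So H_0 = Z.
H_1: b_1 = 30 − 9 − 20 = 1; torsion from ∂_2 factors > 1: [2]. So H_1 = Z ⊕ Z/2Z.
H_2: b_2 = 20 − 20 − 0 = 0; torsion from ∂_3 factors > 1: none. So H_2 = 0.

H_0 = Z,  H_1 = Z ⊕ Z/2Z,  H_2 = 0.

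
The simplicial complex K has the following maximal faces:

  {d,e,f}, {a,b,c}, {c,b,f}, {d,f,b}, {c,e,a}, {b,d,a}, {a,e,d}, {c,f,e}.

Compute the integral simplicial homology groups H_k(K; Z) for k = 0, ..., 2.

Order the vertices as a < b < c < d < e < f. Listing each simplex with vertices in this order, K has dimension 2 with simplices:

  0-simplices (6): a, b, c, d, e, f
  1-simplices (12): ab, ac, ad, ae, bc, bd, bf, ce, cf, de, df, ef
  2-simplices (8): abc, abd, ace, ade, bcf, bdf, cef, def

so the chain groups are C_0 ≅ Z^6, C_1 ≅ Z^12, C_2 ≅ Z^8.

∂_1: C_1 → C_0 sends each edge [p,q] (with p < q) to q − p. For instance
  ∂cf = f − c.
This gives a 6×12 integer matrix of rank 5; reducing to Smith normal form yields diagonal entries (1,1,1,1,1).

∂_2: C_2 → C_1 maps a triangle to the signed sum of its edges. For instance
  ∂cef = ef − cf + ce,
  ∂abc = bc − ac + ab.
This gives a 12×8 integer matrix of rank 7; reducing to Smith normal form yields diagonal entries (1,1,1,1,1,1,1).

Reading off H_k = ker ∂_k / im ∂_{k+1}:

  H_0: rank C_0 − rank ∂_1 = 6 − 5 = 1, and the invariant factors of ∂_1 are all 1, so H_0 = Z.
  H_1: rank ker ∂_1 − rank ∂_2 = (12 − 5) − 7 = 0, and the invariant factors of ∂_2 are all 1, so H_1 = 0.
  H_2: rank ker ∂_2 − rank ∂_3 = (8 − 7) − 0 = 1, and there is no ∂_3, so H_2 = Z.

H_0 = Z,  H_1 = 0,  H_2 = Z.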